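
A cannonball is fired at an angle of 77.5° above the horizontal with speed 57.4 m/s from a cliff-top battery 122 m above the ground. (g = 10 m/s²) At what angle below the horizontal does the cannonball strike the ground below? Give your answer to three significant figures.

v_x = 57.4 cos 77.5° = 12.42 m/s.
At impact |v_y| = √(v_y0² + 2 g h) = √(56.04² + 2×10×122) = 74.70 m/s.
Angle below horizontal = arctan(|v_y| / v_x) = arctan(74.70 / 12.42) = 80.6°.

80.6°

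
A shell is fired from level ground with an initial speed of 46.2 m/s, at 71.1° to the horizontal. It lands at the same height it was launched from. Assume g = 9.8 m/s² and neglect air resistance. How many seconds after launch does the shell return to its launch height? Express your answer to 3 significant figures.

Vertical component: v_y = 46.2 sin 71.1° = 43.71 m/s.
For a projectile landing at launch height, time of flight is t = 2 v_y / g = 2 × 43.71 / 9.8 = 8.92 s.

8.92 s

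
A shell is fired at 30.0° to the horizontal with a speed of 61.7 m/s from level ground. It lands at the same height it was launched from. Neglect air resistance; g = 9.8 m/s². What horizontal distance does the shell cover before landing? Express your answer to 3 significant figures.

Components: v_x = 61.7 cos 30.0° = 53.43 m/s, v_y = 61.7 sin 30.0° = 30.85 m/s.
Time of flight (same landing height): t = 2 v_y / g = 2 × 30.85 / 9.8 = 6.296 s.
Range: R = v_x · t = 53.43 × 6.296 = 336 m.

336 m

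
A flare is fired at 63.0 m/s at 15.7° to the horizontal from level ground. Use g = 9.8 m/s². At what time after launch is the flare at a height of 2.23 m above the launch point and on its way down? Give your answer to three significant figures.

v_y0 = 63.0 sin 15.7° = 17.05 m/s.
Set y = v_y0 t − ½ g t² = 2.23: 4.900 t² − 17.05 t + 2.23 = 0.
t = [17.05 ± √(290.7 − 43.71)] / 9.8 = (17.05 ± 15.72) / 9.8, giving t = 0.136 s or t = 3.34 s.
On the way down corresponds to the larger root: t = 3.34 s.

3.34 s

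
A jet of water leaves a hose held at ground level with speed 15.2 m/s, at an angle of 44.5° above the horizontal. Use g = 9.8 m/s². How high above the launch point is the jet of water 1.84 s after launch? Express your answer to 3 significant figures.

3.01 m

v_y0 = 15.2 sin 44.5° = 10.65 m/s.
y(t) = v_y0 t − ½ g t² = 10.65×1.84 − 4.900×1.84² = 3.01 m.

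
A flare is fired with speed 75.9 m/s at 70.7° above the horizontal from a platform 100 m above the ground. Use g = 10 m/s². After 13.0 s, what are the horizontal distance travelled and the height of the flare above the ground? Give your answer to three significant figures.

v_x = 75.9 cos 70.7° = 25.09 m/s; v_y0 = 75.9 sin 70.7° = 71.63 m/s.
x = v_x t = 25.09 × 13.0 = 326 m.
y = 100 + v_y0 t − ½ g t² = 186 m.

x = 326 m, y = 186 m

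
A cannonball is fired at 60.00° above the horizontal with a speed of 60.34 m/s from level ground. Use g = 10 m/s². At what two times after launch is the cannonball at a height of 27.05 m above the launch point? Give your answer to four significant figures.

v_y0 = 60.34 sin 60.00° = 52.256 m/s.
Set y = v_y0 t − ½ g t² = 27.05: 5.000 t² − 52.256 t + 27.05 = 0.
t = [52.256 ± √(2730.7 − 541.00)] / 10 = (52.256 ± 46.794) / 10, giving t = 0.5462 s or t = 9.905 s.
So the cannonball is at 27.05 m at t = 0.5462 s (rising) and t = 9.905 s (falling).

0.5462 s and 9.905 s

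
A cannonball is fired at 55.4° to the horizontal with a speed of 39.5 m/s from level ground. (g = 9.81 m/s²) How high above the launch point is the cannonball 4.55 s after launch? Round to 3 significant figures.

v_y0 = 39.5 sin 55.4° = 32.51 m/s.
y(t) = v_y0 t − ½ g t² = 32.51×4.55 − 4.905×4.55² = 46.4 m.

46.4 m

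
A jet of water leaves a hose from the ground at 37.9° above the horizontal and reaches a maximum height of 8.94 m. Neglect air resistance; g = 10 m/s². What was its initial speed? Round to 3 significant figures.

At maximum height v_y = 0, so (v₀ sin θ)² = 2 g H.
v₀ sin 37.9° = √(2 × 10 × 8.94) = 13.37 m/s.
v₀ = 13.37 / sin 37.9° = 13.37 / 0.6143 = 21.8 m/s.

21.8 m/s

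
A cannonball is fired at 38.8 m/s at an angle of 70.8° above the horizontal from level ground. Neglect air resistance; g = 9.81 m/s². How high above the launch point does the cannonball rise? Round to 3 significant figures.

Vertical component of launch velocity: v_y = 38.8 sin 70.8° = 36.64 m/s.
At the highest point the vertical velocity is zero, so v_y² = 2 g h_max.
h_max = (36.64)² / (2 × 9.81) = 1342 / 19.62 = 68.4 m.

68.4 m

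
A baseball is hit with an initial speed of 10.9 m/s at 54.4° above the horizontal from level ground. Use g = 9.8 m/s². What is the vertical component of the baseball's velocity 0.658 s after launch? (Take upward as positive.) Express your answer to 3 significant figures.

2.41 m/s

Initial vertical component: v_y0 = 10.9 sin 54.4° = 8.863 m/s.
v_y(t) = v_y0 − g t = 8.863 − 9.8 × 0.658 = 2.41 m/s.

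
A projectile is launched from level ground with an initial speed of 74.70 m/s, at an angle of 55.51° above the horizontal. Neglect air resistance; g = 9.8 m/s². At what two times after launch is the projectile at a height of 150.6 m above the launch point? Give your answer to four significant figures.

3.327 s and 9.238 s

v_y0 = 74.70 sin 55.51° = 61.570 m/s.
Set y = v_y0 t − ½ g t² = 150.6: 4.900 t² − 61.570 t + 150.6 = 0.
t = [61.570 ± √(3790.9 − 2951.8)] / 9.8 = (61.570 ± 28.967) / 9.8, giving t = 3.327 s or t = 9.238 s.
So the projectile is at 150.6 m at t = 3.327 s (rising) and t = 9.238 s (falling).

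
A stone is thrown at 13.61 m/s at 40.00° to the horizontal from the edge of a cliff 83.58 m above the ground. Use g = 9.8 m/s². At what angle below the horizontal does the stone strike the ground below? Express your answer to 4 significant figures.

75.87°

v_x = 13.61 cos 40.00° = 10.426 m/s.
At impact |v_y| = √(v_y0² + 2 g h) = √(8.7483² + 2×9.8×83.58) = 41.409 m/s.
Angle below horizontal = arctan(|v_y| / v_x) = arctan(41.409 / 10.426) = 75.87°.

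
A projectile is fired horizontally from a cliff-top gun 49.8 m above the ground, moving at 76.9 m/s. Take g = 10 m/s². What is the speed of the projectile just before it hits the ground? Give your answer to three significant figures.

83.1 m/s

Fall time: t = √(2 × 49.8 / 10) = 3.156 s.
At impact: v_x = 76.9 m/s (unchanged), v_y = g t = 10 × 3.156 = 31.56 m/s.
Speed = √(v_x² + v_y²) = √(5914 + 996.0) = 83.1 m/s.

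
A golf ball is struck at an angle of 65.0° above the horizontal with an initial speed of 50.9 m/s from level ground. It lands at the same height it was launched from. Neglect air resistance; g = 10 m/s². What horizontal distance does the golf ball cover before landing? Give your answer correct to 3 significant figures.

198 m

For level ground, R = v₀² sin(2θ) / g.
sin(2 × 65.0°) = sin 130.0° = 0.7660.
R = (50.9)² × 0.7660 / 10 = 198 m.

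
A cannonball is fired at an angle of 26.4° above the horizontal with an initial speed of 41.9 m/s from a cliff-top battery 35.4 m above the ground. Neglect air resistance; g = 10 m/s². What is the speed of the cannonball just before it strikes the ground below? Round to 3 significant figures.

49.6 m/s

v_x = 41.9 cos 26.4° = 37.53 m/s is unchanged throughout.
For the vertical component, v_y² = v_y0² + 2 g h = (18.63)² + 2×10×35.4 = 1055, so |v_y| = 32.48 m/s.
Impact speed = √(v_x² + v_y²) = √(1409 + 1055) = 49.6 m/s.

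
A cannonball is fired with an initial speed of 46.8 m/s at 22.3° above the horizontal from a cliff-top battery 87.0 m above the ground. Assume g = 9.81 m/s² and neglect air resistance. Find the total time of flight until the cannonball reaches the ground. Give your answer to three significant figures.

6.39 s

Vertical component: v_y = 46.8 sin 22.3° = 17.76 m/s.
Taking up as positive with launch at y = 87.0 m, landing at y = 0: 0 = 87.0 + 17.76 t − ½(9.81) t².
Solving 4.905 t² − 17.76 t − 87.0 = 0 gives t = [17.76 + √(17.76² + 4·4.905·87.0)] / 9.810 = 6.39 s.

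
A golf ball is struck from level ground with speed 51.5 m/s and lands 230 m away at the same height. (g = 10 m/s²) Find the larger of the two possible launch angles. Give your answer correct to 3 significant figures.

59.9°

Level-ground range: R = v₀² sin(2θ)/g ⇒ sin 2θ = R g / v₀² = 230×10/51.5² = 0.8672.
2θ = arcsin(0.8672) = 60.13° or 180° − 60.13° = 119.87°.
So θ = 30.1° or θ = 59.9°.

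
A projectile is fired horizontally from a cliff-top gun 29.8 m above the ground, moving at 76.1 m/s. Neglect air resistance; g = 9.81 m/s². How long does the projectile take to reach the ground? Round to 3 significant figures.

2.46 s

The horizontal speed doesn't affect the fall. With v_y0 = 0, h = ½ g t².
t = √(2 × 29.8 / 9.81) = √6.075 = 2.46 s.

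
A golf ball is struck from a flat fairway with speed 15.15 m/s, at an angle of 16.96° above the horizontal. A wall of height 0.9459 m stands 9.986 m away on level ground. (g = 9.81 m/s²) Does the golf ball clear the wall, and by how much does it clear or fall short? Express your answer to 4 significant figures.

v_x = 15.15 cos 16.96° = 14.491 m/s; v_y0 = 15.15 sin 16.96° = 4.4193 m/s.
Time to reach the wall: t = 9.986 / 14.491 = 0.68912 s.
Height at that point: y = 4.4193×0.68912 − 4.905×0.68912² = 0.71611 m.
That is 0.9459 − 0.71611 = 0.2298 m below the top of the wall, so the golf ball does not clear it.

No — it falls 0.2298 m short of clearing the wall.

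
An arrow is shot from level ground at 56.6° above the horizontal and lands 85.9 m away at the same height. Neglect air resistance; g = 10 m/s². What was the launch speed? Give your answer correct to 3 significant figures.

On level ground, R = v₀² sin(2θ) / g, so v₀ = √(R g / sin 2θ).
sin(2 × 56.6°) = 0.9191.
v₀ = √(85.9 × 10 / 0.9191) = √934.6 = 30.6 m/s.

30.6 m/s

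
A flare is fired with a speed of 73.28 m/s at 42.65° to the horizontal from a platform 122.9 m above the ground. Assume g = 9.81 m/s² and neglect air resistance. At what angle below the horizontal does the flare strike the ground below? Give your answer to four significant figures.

52.34°

v_x = 73.28 cos 42.65° = 53.898 m/s.
At impact |v_y| = √(v_y0² + 2 g h) = √(49.649² + 2×9.81×122.9) = 69.831 m/s.
Angle below horizontal = arctan(|v_y| / v_x) = arctan(69.831 / 53.898) = 52.34°.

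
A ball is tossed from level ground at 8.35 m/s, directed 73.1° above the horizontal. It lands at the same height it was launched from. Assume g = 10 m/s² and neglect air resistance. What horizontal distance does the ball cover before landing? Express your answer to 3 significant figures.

Components: v_x = 8.35 cos 73.1° = 2.427 m/s, v_y = 8.35 sin 73.1° = 7.989 m/s.
Time of flight (same landing height): t = 2 v_y / g = 2 × 7.989 / 10 = 1.598 s.
Range: R = v_x · t = 2.427 × 1.598 = 3.88 m.

3.88 m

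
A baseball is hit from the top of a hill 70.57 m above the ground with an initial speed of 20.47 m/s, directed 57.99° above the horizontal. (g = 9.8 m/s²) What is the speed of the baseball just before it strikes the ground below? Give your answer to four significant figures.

v_x = 20.47 cos 57.99° = 10.850 m/s is unchanged throughout.
For the vertical component, v_y² = v_y0² + 2 g h = (17.358)² + 2×9.8×70.57 = 1684.5, so |v_y| = 41.043 m/s.
Impact speed = √(v_x² + v_y²) = √(117.72 + 1684.5) = 42.45 m/s.

42.45 m/s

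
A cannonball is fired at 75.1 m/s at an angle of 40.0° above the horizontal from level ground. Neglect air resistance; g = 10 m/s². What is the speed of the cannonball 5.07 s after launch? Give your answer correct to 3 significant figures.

57.6 m/s

v_x = 75.1 cos 40.0° = 57.53 m/s (constant).
v_y(t) = 75.1 sin 40.0° − g t = 48.27 − 10 × 5.07 = -2.430 m/s.
Speed = √(v_x² + v_y²) = √(3310 + 5.905) = 57.6 m/s.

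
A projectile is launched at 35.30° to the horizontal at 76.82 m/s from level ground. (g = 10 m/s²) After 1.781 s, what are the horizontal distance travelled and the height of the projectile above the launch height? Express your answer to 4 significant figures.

x = 111.7 m, y = 63.20 m

v_x = 76.82 cos 35.30° = 62.696 m/s; v_y0 = 76.82 sin 35.30° = 44.391 m/s.
x = v_x t = 62.696 × 1.781 = 111.7 m.
y = v_y0 t − ½ g t² = 44.391×1.781 − 5.000×1.781² = 63.20 m.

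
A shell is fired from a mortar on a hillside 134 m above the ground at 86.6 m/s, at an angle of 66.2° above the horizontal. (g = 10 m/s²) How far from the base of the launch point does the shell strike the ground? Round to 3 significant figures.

Components: v_x = 86.6 cos 66.2° = 34.95 m/s, v_y = 86.6 sin 66.2° = 79.24 m/s.
Vertical: 0 = 134 + 79.24 t − ½(10) t² ⇒ 5.000 t² − 79.24 t − 134 = 0.
t = [79.24 + √(6279 + 2680)] / 10.00 = 17.39 s.
Horizontal: R = v_x · t = 34.95 × 17.39 = 608 m.

608 m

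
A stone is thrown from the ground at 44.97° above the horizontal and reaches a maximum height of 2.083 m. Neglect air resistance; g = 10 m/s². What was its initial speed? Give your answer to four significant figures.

At maximum height v_y = 0, so (v₀ sin θ)² = 2 g H.
v₀ sin 44.97° = √(2 × 10 × 2.083) = 6.4545 m/s.
v₀ = 6.4545 / sin 44.97° = 6.4545 / 0.7067 = 9.133 m/s.

9.133 m/s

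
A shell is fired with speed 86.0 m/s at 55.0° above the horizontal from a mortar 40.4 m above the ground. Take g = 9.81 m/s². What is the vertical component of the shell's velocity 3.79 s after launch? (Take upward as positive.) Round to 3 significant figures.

Initial vertical component: v_y0 = 86.0 sin 55.0° = 70.45 m/s.
v_y(t) = v_y0 − g t = 70.45 − 9.81 × 3.79 = 33.3 m/s.

33.3 m/s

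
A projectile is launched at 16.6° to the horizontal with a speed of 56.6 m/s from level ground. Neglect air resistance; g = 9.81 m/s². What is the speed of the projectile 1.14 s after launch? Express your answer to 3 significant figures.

54.5 m/s

v_x = 56.6 cos 16.6° = 54.24 m/s (constant).
v_y(t) = 56.6 sin 16.6° − g t = 16.17 − 9.81 × 1.14 = 4.987 m/s.
Speed = √(v_x² + v_y²) = √(2942 + 24.87) = 54.5 m/s.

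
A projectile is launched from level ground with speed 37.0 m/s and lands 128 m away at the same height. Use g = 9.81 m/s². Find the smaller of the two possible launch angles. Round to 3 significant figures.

Level-ground range: R = v₀² sin(2θ)/g ⇒ sin 2θ = R g / v₀² = 128×9.81/37.0² = 0.9172.
2θ = arcsin(0.9172) = 66.52° or 180° − 66.52° = 113.48°.
So θ = 33.3° or θ = 56.7°.

33.3°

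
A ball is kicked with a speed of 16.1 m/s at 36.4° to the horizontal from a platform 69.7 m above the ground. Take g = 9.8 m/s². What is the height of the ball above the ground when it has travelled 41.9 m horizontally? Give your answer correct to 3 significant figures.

49.4 m

v_x = 16.1 cos 36.4° = 12.96 m/s, v_y0 = 16.1 sin 36.4° = 9.554 m/s.
Time to reach x = 41.9 m: t = x / v_x = 41.9 / 12.96 = 3.233 s.
y = 69.7 + v_y0 t − ½ g t² = 69.7 + 9.554×3.233 − 4.900×3.233² = 49.4 m.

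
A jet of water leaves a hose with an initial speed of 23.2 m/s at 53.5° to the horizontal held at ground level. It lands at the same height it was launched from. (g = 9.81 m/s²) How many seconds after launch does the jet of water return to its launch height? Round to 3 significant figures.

3.80 s

Vertical component: v_y = 23.2 sin 53.5° = 18.65 m/s.
For a projectile landing at launch height, time of flight is t = 2 v_y / g = 2 × 18.65 / 9.81 = 3.80 s.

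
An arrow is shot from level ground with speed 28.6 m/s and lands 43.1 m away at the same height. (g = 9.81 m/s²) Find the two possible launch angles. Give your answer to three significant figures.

15.6° and 74.4°

Level-ground range: R = v₀² sin(2θ)/g ⇒ sin 2θ = R g / v₀² = 43.1×9.81/28.6² = 0.5169.
2θ = arcsin(0.5169) = 31.12° or 180° − 31.12° = 148.88°.
So θ = 15.6° or θ = 74.4°.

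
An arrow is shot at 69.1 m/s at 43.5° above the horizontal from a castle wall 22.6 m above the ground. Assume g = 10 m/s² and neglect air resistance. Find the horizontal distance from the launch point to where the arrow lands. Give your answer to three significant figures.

Components: v_x = 69.1 cos 43.5° = 50.12 m/s, v_y = 69.1 sin 43.5° = 47.57 m/s.
Vertical: 0 = 22.6 + 47.57 t − ½(10) t² ⇒ 5.000 t² − 47.57 t − 22.6 = 0.
t = [47.57 + √(2263 + 452.0)] / 10.00 = 9.968 s.
Horizontal: R = v_x · t = 50.12 × 9.968 = 500 m.

500 m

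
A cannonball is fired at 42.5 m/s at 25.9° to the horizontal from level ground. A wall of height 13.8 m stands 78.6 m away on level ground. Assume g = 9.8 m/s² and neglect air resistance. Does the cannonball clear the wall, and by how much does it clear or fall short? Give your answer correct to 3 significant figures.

v_x = 42.5 cos 25.9° = 38.23 m/s; v_y0 = 42.5 sin 25.9° = 18.56 m/s.
Time to reach the wall: t = 78.6 / 38.23 = 2.056 s.
Height at that point: y = 18.56×2.056 − 4.900×2.056² = 17.45 m.
That is 17.45 − 13.8 = 3.65 m above the top of the wall, so the cannonball clears it.

Yes — it clears the wall by 3.65 m.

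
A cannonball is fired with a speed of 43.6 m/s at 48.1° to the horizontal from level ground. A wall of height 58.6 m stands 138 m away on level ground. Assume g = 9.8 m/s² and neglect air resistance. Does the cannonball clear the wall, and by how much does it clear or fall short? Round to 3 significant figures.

v_x = 43.6 cos 48.1° = 29.12 m/s; v_y0 = 43.6 sin 48.1° = 32.45 m/s.
Time to reach the wall: t = 138 / 29.12 = 4.739 s.
Height at that point: y = 32.45×4.739 − 4.900×4.739² = 43.74 m.
That is 58.6 − 43.74 = 14.9 m below the top of the wall, so the cannonball does not clear it.

No — it falls 14.9 m short of clearing the wall.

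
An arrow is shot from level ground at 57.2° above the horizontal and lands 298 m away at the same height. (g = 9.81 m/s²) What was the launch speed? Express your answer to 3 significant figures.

On level ground, R = v₀² sin(2θ) / g, so v₀ = √(R g / sin 2θ).
sin(2 × 57.2°) = 0.9107.
v₀ = √(298 × 9.81 / 0.9107) = √3210 = 56.7 m/s.

56.7 m/s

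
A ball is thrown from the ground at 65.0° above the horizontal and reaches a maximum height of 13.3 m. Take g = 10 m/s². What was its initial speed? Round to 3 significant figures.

18.0 m/s

At maximum height v_y = 0, so (v₀ sin θ)² = 2 g H.
v₀ sin 65.0° = √(2 × 10 × 13.3) = 16.31 m/s.
v₀ = 16.31 / sin 65.0° = 16.31 / 0.9063 = 18.0 m/s.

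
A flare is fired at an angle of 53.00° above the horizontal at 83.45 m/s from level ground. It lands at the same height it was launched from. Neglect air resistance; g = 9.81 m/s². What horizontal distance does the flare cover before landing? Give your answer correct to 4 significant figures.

Components: v_x = 83.45 cos 53.00° = 50.221 m/s, v_y = 83.45 sin 53.00° = 66.646 m/s.
Time of flight (same landing height): t = 2 v_y / g = 2 × 66.646 / 9.81 = 13.587 s.
Range: R = v_x · t = 50.221 × 13.587 = 682.4 m.

682.4 m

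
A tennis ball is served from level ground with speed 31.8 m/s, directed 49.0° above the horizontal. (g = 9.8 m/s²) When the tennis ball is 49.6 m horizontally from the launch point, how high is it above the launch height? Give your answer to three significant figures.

29.4 m

v_x = 31.8 cos 49.0° = 20.86 m/s, v_y0 = 31.8 sin 49.0° = 24.00 m/s.
Time to reach x = 49.6 m: t = x / v_x = 49.6 / 20.86 = 2.378 s.
y = v_y0 t − ½ g t² = 24.00×2.378 − 4.900×2.378² = 29.4 m.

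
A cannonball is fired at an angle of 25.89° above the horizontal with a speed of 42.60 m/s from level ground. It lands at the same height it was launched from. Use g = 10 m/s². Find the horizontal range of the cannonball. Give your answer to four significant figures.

For level ground, R = v₀² sin(2θ) / g.
sin(2 × 25.89°) = sin 51.780° = 0.7856.
R = (42.60)² × 0.7856 / 10 = 142.6 m.

142.6 m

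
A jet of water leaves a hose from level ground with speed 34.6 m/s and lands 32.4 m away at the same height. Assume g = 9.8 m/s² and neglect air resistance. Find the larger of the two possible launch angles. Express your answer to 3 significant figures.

82.3°

Level-ground range: R = v₀² sin(2θ)/g ⇒ sin 2θ = R g / v₀² = 32.4×9.8/34.6² = 0.2652.
2θ = arcsin(0.2652) = 15.38° or 180° − 15.38° = 164.62°.
So θ = 7.69° or θ = 82.3°.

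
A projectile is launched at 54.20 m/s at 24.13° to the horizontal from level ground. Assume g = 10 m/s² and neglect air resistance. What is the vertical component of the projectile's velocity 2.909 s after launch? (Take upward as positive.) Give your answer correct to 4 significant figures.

Initial vertical component: v_y0 = 54.20 sin 24.13° = 22.157 m/s.
v_y(t) = v_y0 − g t = 22.157 − 10 × 2.909 = -6.933 m/s.

-6.933 m/s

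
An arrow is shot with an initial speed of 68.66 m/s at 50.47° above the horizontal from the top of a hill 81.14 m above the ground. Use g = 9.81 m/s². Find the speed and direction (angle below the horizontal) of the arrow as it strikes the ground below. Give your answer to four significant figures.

v_x = 68.66 cos 50.47° = 43.701 m/s (constant).
|v_y| at impact = √((52.957)² + 2×9.81×81.14) = 66.305 m/s.
Speed = √(43.701² + 66.305²) = 79.41 m/s; angle = arctan(66.305/43.701) = 56.61° below horizontal.

79.41 m/s at 56.61° below the horizontal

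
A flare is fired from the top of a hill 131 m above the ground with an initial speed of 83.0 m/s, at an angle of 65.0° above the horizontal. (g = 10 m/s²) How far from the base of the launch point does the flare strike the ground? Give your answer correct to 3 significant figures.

583 m

Components: v_x = 83.0 cos 65.0° = 35.08 m/s, v_y = 83.0 sin 65.0° = 75.22 m/s.
Vertical: 0 = 131 + 75.22 t − ½(10) t² ⇒ 5.000 t² − 75.22 t − 131 = 0.
t = [75.22 + √(5658 + 2620)] / 10.00 = 16.62 s.
Horizontal: R = v_x · t = 35.08 × 16.62 = 583 m.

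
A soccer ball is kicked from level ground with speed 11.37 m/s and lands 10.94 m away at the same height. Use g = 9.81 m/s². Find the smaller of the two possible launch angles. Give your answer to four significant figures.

Level-ground range: R = v₀² sin(2θ)/g ⇒ sin 2θ = R g / v₀² = 10.94×9.81/11.37² = 0.8302.
2θ = arcsin(0.8302) = 56.119° or 180° − 56.119° = 123.881°.
So θ = 28.06° or θ = 61.94°.

28.06°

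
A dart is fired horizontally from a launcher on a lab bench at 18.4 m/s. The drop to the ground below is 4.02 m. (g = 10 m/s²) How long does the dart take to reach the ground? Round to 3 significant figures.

0.897 s

The horizontal speed doesn't affect the fall. With v_y0 = 0, h = ½ g t².
t = √(2 × 4.02 / 10) = √0.8040 = 0.897 s.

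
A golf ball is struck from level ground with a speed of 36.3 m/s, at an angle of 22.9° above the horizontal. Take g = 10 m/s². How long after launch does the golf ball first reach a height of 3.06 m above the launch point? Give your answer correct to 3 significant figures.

v_y0 = 36.3 sin 22.9° = 14.13 m/s.
Set y = v_y0 t − ½ g t² = 3.06: 5.000 t² − 14.13 t + 3.06 = 0.
t = [14.13 ± √(199.7 − 61.20)] / 10 = (14.13 ± 11.77) / 10, giving t = 0.236 s or t = 2.59 s.
The golf ball is on the way up at the first time, so t = 0.236 s.

0.236 s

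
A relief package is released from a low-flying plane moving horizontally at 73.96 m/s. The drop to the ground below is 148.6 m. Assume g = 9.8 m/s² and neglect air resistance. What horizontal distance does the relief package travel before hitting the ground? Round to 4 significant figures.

407.3 m

Initial vertical velocity is zero, so the fall time comes from h = ½ g t²: t = √(2 × 148.6 / 9.8) = 5.5070 s.
Horizontal motion is uniform at 73.96 m/s, so x = 73.96 × 5.5070 = 407.3 m.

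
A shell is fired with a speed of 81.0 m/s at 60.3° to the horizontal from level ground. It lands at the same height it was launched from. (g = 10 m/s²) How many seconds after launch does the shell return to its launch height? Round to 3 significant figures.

14.1 s

Vertical component: v_y = 81.0 sin 60.3° = 70.36 m/s.
For a projectile landing at launch height, time of flight is t = 2 v_y / g = 2 × 70.36 / 10 = 14.1 s.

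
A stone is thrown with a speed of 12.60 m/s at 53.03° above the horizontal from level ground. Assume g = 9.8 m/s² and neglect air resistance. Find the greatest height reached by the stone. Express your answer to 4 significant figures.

5.170 m

Vertical component of launch velocity: v_y = 12.60 sin 53.03° = 10.067 m/s.
At the highest point the vertical velocity is zero, so v_y² = 2 g h_max.
h_max = (10.067)² / (2 × 9.8) = 101.34 / 19.60 = 5.170 m.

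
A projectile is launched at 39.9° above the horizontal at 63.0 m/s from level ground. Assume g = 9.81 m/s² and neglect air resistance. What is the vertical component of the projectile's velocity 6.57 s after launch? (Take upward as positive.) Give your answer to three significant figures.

-24.0 m/s

Initial vertical component: v_y0 = 63.0 sin 39.9° = 40.41 m/s.
v_y(t) = v_y0 − g t = 40.41 − 9.81 × 6.57 = -24.0 m/s.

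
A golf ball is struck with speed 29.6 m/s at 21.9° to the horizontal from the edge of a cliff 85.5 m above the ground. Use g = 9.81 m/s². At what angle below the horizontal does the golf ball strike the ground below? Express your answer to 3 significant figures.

57.1°

v_x = 29.6 cos 21.9° = 27.46 m/s.
At impact |v_y| = √(v_y0² + 2 g h) = √(11.04² + 2×9.81×85.5) = 42.42 m/s.
Angle below horizontal = arctan(|v_y| / v_x) = arctan(42.42 / 27.46) = 57.1°.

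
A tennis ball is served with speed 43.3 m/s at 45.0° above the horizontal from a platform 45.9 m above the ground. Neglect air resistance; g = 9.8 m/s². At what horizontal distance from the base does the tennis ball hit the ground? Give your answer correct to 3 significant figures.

230 m

Components: v_x = 43.3 cos 45.0° = 30.62 m/s, v_y = 43.3 sin 45.0° = 30.62 m/s.
Vertical: 0 = 45.9 + 30.62 t − ½(9.8) t² ⇒ 4.900 t² − 30.62 t − 45.9 = 0.
t = [30.62 + √(937.6 + 899.6)] / 9.800 = 7.498 s.
Horizontal: R = v_x · t = 30.62 × 7.498 = 230 m.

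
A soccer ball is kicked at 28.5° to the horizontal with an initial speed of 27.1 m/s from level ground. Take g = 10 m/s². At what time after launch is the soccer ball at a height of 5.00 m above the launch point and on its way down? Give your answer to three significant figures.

v_y0 = 27.1 sin 28.5° = 12.93 m/s.
Set y = v_y0 t − ½ g t² = 5.00: 5.000 t² − 12.93 t + 5.00 = 0.
t = [12.93 ± √(167.2 − 100.0)] / 10 = (12.93 ± 8.198) / 10, giving t = 0.473 s or t = 2.11 s.
On the way down corresponds to the larger root: t = 2.11 s.

2.11 s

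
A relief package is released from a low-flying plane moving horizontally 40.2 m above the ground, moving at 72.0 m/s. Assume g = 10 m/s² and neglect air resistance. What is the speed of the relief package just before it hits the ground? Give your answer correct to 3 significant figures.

Fall time: t = √(2 × 40.2 / 10) = 2.835 s.
At impact: v_x = 72.0 m/s (unchanged), v_y = g t = 10 × 2.835 = 28.35 m/s.
Speed = √(v_x² + v_y²) = √(5184 + 803.7) = 77.4 m/s.

77.4 m/s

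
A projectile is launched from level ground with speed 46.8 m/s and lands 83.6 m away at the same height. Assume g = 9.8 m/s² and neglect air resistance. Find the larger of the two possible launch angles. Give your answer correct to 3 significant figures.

Level-ground range: R = v₀² sin(2θ)/g ⇒ sin 2θ = R g / v₀² = 83.6×9.8/46.8² = 0.3741.
2θ = arcsin(0.3741) = 21.97° or 180° − 21.97° = 158.03°.
So θ = 11.0° or θ = 79.0°.

79.0°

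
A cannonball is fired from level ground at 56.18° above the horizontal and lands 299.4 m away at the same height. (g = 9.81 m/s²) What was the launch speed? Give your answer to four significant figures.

56.36 m/s

On level ground, R = v₀² sin(2θ) / g, so v₀ = √(R g / sin 2θ).
sin(2 × 56.18°) = 0.9248.
v₀ = √(299.4 × 9.81 / 0.9248) = √3175.9 = 56.36 m/s.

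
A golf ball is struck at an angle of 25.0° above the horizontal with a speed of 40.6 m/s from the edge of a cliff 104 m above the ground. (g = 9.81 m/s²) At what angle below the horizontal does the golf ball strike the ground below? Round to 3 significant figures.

52.7°

v_x = 40.6 cos 25.0° = 36.80 m/s.
At impact |v_y| = √(v_y0² + 2 g h) = √(17.16² + 2×9.81×104) = 48.32 m/s.
Angle below horizontal = arctan(|v_y| / v_x) = arctan(48.32 / 36.80) = 52.7°.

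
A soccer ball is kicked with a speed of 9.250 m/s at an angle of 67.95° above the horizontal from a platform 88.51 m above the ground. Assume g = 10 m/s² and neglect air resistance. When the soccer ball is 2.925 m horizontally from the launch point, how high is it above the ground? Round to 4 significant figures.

92.18 m

v_x = 9.250 cos 67.95° = 3.4726 m/s, v_y0 = 9.250 sin 67.95° = 8.5734 m/s.
Time to reach x = 2.925 m: t = x / v_x = 2.925 / 3.4726 = 0.84231 s.
y = 88.51 + v_y0 t − ½ g t² = 88.51 + 8.5734×0.84231 − 5.000×0.84231² = 92.18 m.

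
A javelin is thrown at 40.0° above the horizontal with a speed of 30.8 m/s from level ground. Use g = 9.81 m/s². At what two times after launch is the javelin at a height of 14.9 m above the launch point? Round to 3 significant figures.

1.00 s and 3.04 s

v_y0 = 30.8 sin 40.0° = 19.80 m/s.
Set y = v_y0 t − ½ g t² = 14.9: 4.905 t² − 19.80 t + 14.9 = 0.
t = [19.80 ± √(392.0 − 292.3)] / 9.81 = (19.80 ± 9.985) / 9.81, giving t = 1.00 s or t = 3.04 s.
So the javelin is at 14.9 m at t = 1.00 s (rising) and t = 3.04 s (falling).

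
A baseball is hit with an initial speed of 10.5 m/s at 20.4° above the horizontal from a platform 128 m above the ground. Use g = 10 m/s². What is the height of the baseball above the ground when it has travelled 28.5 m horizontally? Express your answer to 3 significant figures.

v_x = 10.5 cos 20.4° = 9.841 m/s, v_y0 = 10.5 sin 20.4° = 3.660 m/s.
Time to reach x = 28.5 m: t = x / v_x = 28.5 / 9.841 = 2.896 s.
y = 128 + v_y0 t − ½ g t² = 128 + 3.660×2.896 − 5.000×2.896² = 96.7 m.

96.7 m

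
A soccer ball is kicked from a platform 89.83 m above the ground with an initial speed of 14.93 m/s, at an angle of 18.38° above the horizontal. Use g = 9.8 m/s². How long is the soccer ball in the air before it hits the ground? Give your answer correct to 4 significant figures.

4.789 s

Vertical component: v_y = 14.93 sin 18.38° = 4.7077 m/s.
Taking up as positive with launch at y = 89.83 m, landing at y = 0: 0 = 89.83 + 4.7077 t − ½(9.8) t².
Solving 4.900 t² − 4.7077 t − 89.83 = 0 gives t = [4.7077 + √(4.7077² + 4·4.900·89.83)] / 9.800 = 4.789 s.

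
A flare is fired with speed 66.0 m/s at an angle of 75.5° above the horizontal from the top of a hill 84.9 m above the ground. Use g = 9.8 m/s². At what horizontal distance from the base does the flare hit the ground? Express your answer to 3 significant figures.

236 m

Components: v_x = 66.0 cos 75.5° = 16.53 m/s, v_y = 66.0 sin 75.5° = 63.90 m/s.
Vertical: 0 = 84.9 + 63.90 t − ½(9.8) t² ⇒ 4.900 t² − 63.90 t − 84.9 = 0.
t = [63.90 + √(4083 + 1664)] / 9.800 = 14.26 s.
Horizontal: R = v_x · t = 16.53 × 14.26 = 236 m.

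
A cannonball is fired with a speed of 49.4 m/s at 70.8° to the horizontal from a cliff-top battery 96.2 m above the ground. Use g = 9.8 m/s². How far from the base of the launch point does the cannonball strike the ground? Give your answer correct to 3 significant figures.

183 m

Components: v_x = 49.4 cos 70.8° = 16.25 m/s, v_y = 49.4 sin 70.8° = 46.65 m/s.
Vertical: 0 = 96.2 + 46.65 t − ½(9.8) t² ⇒ 4.900 t² − 46.65 t − 96.2 = 0.
t = [46.65 + √(2176 + 1886)] / 9.800 = 11.26 s.
Horizontal: R = v_x · t = 16.25 × 11.26 = 183 m.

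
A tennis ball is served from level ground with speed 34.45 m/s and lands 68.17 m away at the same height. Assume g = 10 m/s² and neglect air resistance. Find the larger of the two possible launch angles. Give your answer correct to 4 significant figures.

Level-ground range: R = v₀² sin(2θ)/g ⇒ sin 2θ = R g / v₀² = 68.17×10/34.45² = 0.5744.
2θ = arcsin(0.5744) = 35.058° or 180° − 35.058° = 144.942°.
So θ = 17.53° or θ = 72.47°.

72.47°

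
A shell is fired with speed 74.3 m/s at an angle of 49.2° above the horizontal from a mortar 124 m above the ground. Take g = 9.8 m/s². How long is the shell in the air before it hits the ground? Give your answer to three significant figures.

Vertical component: v_y = 74.3 sin 49.2° = 56.24 m/s.
Taking up as positive with launch at y = 124 m, landing at y = 0: 0 = 124 + 56.24 t − ½(9.8) t².
Solving 4.900 t² − 56.24 t − 124 = 0 gives t = [56.24 + √(56.24² + 4·4.900·124)] / 9.800 = 13.4 s.

13.4 s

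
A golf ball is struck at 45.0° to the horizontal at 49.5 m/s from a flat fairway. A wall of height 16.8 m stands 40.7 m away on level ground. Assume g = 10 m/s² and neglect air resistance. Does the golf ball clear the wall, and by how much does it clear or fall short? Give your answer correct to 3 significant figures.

Yes — it clears the wall by 17.1 m.

v_x = 49.5 cos 45.0° = 35.00 m/s; v_y0 = 49.5 sin 45.0° = 35.00 m/s.
Time to reach the wall: t = 40.7 / 35.00 = 1.163 s.
Height at that point: y = 35.00×1.163 − 5.000×1.163² = 33.94 m.
That is 33.94 − 16.8 = 17.1 m above the top of the wall, so the golf ball clears it.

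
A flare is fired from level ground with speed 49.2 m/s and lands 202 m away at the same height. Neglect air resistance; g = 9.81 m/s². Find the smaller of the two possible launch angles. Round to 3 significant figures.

Level-ground range: R = v₀² sin(2θ)/g ⇒ sin 2θ = R g / v₀² = 202×9.81/49.2² = 0.8186.
2θ = arcsin(0.8186) = 54.94° or 180° − 54.94° = 125.06°.
So θ = 27.5° or θ = 62.5°.

27.5°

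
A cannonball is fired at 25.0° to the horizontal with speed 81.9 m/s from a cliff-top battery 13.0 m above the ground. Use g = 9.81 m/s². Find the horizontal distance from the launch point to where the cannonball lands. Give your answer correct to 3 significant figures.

Components: v_x = 81.9 cos 25.0° = 74.23 m/s, v_y = 81.9 sin 25.0° = 34.61 m/s.
Vertical: 0 = 13.0 + 34.61 t − ½(9.81) t² ⇒ 4.905 t² − 34.61 t − 13.0 = 0.
t = [34.61 + √(1198 + 255.1)] / 9.810 = 7.414 s.
Horizontal: R = v_x · t = 74.23 × 7.414 = 550 m.

550 m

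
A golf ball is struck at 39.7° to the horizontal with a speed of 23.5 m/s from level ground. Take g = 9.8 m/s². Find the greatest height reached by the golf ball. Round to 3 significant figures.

11.5 m

Vertical component of launch velocity: v_y = 23.5 sin 39.7° = 15.01 m/s.
At the highest point the vertical velocity is zero, so v_y² = 2 g h_max.
h_max = (15.01)² / (2 × 9.8) = 225.3 / 19.60 = 11.5 m.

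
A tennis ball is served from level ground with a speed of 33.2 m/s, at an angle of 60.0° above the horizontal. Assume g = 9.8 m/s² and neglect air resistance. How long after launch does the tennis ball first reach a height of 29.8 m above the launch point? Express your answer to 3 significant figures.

1.34 s

v_y0 = 33.2 sin 60.0° = 28.75 m/s.
Set y = v_y0 t − ½ g t² = 29.8: 4.900 t² − 28.75 t + 29.8 = 0.
t = [28.75 ± √(826.6 − 584.1)] / 9.8 = (28.75 ± 15.57) / 9.8, giving t = 1.34 s or t = 4.52 s.
The tennis ball is on the way up at the first time, so t = 1.34 s.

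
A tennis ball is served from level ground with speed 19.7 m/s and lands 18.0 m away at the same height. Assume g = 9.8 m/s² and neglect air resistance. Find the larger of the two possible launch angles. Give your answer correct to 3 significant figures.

Level-ground range: R = v₀² sin(2θ)/g ⇒ sin 2θ = R g / v₀² = 18.0×9.8/19.7² = 0.4545.
2θ = arcsin(0.4545) = 27.03° or 180° − 27.03° = 152.97°.
So θ = 13.5° or θ = 76.5°.

76.5°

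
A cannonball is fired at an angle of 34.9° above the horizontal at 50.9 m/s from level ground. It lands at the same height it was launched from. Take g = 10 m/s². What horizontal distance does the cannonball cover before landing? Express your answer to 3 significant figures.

For level ground, R = v₀² sin(2θ) / g.
sin(2 × 34.9°) = sin 69.80° = 0.9385.
R = (50.9)² × 0.9385 / 10 = 243 m.

243 m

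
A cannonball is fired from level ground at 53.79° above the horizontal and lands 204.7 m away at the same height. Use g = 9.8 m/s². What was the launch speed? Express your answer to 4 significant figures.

On level ground, R = v₀² sin(2θ) / g, so v₀ = √(R g / sin 2θ).
sin(2 × 53.79°) = 0.9533.
v₀ = √(204.7 × 9.8 / 0.9533) = √2104.3 = 45.87 m/s.

45.87 m/s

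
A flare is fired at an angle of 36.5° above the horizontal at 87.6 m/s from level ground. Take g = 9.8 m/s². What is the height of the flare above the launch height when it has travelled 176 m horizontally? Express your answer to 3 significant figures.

v_x = 87.6 cos 36.5° = 70.42 m/s, v_y0 = 87.6 sin 36.5° = 52.11 m/s.
Time to reach x = 176 m: t = x / v_x = 176 / 70.42 = 2.499 s.
y = v_y0 t − ½ g t² = 52.11×2.499 − 4.900×2.499² = 99.6 m.

99.6 m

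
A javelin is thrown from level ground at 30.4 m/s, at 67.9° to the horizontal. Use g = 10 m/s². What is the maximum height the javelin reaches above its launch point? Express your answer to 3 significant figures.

39.7 m

Vertical component of launch velocity: v_y = 30.4 sin 67.9° = 28.17 m/s.
At the highest point the vertical velocity is zero, so v_y² = 2 g h_max.
h_max = (28.17)² / (2 × 10) = 793.5 / 20.00 = 39.7 m.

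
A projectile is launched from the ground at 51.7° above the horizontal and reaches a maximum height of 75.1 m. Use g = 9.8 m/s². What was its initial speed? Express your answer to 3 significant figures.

At maximum height v_y = 0, so (v₀ sin θ)² = 2 g H.
v₀ sin 51.7° = √(2 × 9.8 × 75.1) = 38.37 m/s.
v₀ = 38.37 / sin 51.7° = 38.37 / 0.7848 = 48.9 m/s.

48.9 m/s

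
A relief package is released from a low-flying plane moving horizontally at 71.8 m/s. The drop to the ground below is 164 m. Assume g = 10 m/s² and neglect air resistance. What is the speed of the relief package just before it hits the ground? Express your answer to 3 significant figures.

Fall time: t = √(2 × 164 / 10) = 5.727 s.
At impact: v_x = 71.8 m/s (unchanged), v_y = g t = 10 × 5.727 = 57.27 m/s.
Speed = √(v_x² + v_y²) = √(5155 + 3280) = 91.8 m/s.

91.8 m/s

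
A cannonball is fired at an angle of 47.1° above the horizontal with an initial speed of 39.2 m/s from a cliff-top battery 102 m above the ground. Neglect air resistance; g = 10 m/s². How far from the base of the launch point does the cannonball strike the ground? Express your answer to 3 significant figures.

Components: v_x = 39.2 cos 47.1° = 26.68 m/s, v_y = 39.2 sin 47.1° = 28.72 m/s.
Vertical: 0 = 102 + 28.72 t − ½(10) t² ⇒ 5.000 t² − 28.72 t − 102 = 0.
t = [28.72 + √(824.8 + 2040)] / 10.00 = 8.224 s.
Horizontal: R = v_x · t = 26.68 × 8.224 = 219 m.

219 m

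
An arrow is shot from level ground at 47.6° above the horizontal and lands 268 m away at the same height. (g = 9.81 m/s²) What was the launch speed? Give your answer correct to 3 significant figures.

51.4 m/s

On level ground, R = v₀² sin(2θ) / g, so v₀ = √(R g / sin 2θ).
sin(2 × 47.6°) = 0.9959.
v₀ = √(268 × 9.81 / 0.9959) = √2640 = 51.4 m/s.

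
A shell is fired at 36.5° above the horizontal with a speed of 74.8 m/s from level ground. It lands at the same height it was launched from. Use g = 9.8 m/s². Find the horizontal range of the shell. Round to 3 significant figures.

Components: v_x = 74.8 cos 36.5° = 60.13 m/s, v_y = 74.8 sin 36.5° = 44.49 m/s.
Time of flight (same landing height): t = 2 v_y / g = 2 × 44.49 / 9.8 = 9.080 s.
Range: R = v_x · t = 60.13 × 9.080 = 546 m.

546 m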